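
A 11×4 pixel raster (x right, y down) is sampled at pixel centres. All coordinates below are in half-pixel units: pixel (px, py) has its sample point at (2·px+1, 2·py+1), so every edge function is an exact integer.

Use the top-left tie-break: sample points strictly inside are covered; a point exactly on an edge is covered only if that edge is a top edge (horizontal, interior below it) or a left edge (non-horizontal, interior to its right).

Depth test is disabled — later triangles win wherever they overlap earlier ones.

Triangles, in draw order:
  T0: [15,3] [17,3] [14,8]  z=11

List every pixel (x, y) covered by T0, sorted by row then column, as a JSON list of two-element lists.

T0:
  2·area = 10
  edge (15, 3)→(17, 3): d=(2,0) top-left  bias=+0
  edge (17, 3)→(14, 8): d=(-3,5) right/bottom  bias=-1
  edge (14, 8)→(15, 3): d=(1,-5) top-left  bias=+0
    (0,1)@(1, 3): e=[0,80,-70] → ·  [on edge]
    (1,1)@(3, 3): e=[0,70,-60] → ·  [on edge]
    (2,1)@(5, 3): e=[0,60,-50] → ·  [on edge]
    (3,1)@(7, 3): e=[0,50,-40] → ·  [on edge]
    (4,1)@(9, 3): e=[0,40,-30] → ·  [on edge]
    (5,1)@(11, 3): e=[0,30,-20] → ·  [on edge]
    (6,1)@(13, 3): e=[0,20,-10] → ·  [on edge]
    (7,1)@(15, 3): e=[0,10,0] → █  [on edge]
    (8,1)@(17, 3): e=[0,0,10] → ·  [on edge]
    (9,1)@(19, 3): e=[0,-10,20] → ·  [on edge]
    (10,1)@(21, 3): e=[0,-20,30] → ·  [on edge]
    (7,2)@(15, 5): e=[4,4,2] → █
  covered (2 px):
    · · · · · · · · · · ·
    · · · · · · · █ · · ·
    · · · · · · · █ · · ·
    · · · · · · · · · · ·

Result: [[7,1],[7,2]]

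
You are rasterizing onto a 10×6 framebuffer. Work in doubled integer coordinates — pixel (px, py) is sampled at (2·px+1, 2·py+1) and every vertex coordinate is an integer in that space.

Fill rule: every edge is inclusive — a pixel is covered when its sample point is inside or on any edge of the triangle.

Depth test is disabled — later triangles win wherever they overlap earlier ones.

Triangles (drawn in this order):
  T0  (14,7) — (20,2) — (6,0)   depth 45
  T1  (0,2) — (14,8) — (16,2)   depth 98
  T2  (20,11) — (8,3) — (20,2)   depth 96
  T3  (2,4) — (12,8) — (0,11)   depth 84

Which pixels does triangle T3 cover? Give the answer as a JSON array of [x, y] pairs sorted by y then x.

T0:
  2·area = 82  (B↔C swapped to make it positive)
  edge (14, 7)→(6, 0): d=(-8,-7) inclusive
  edge (6, 0)→(20, 2): d=(14,2) inclusive
  edge (20, 2)→(14, 7): d=(-6,5) inclusive
    (4,0)@(9, 1): e=[13,8,61] → #
    (5,0)@(11, 1): e=[27,4,51] → #
    (6,0)@(13, 1): e=[41,0,41] → #  [on edge]
    (7,0)@(15, 1): e=[55,-4,31] → ·
    (4,1)@(9, 3): e=[-3,36,49] → ·
    (5,1)@(11, 3): e=[11,32,39] → #
    (7,1)@(15, 3): e=[39,24,19] → #
    (8,1)@(17, 3): e=[53,20,9] → #
    (9,1)@(19, 3): e=[67,16,-1] → ·
    (5,2)@(11, 5): e=[-5,60,27] → ·
    (6,2)@(13, 5): e=[9,56,17] → #
    (8,2)@(17, 5): e=[37,48,-3] → ·
  covered (9 px):
    · · · · # # # · · ·
    · · · · · # # # # ·
    · · · · · · # # · ·
    · · · · · · · · · ·
    · · · · · · · · · ·
    · · · · · · · · · ·
T1:
  2·area = 96  (B↔C swapped to make it positive)
  edge (0, 2)→(16, 2): d=(16,0) inclusive
  edge (16, 2)→(14, 8): d=(-2,6) inclusive
  edge (14, 8)→(0, 2): d=(-14,-6) inclusive
    (1,1)@(3, 3): e=[16,76,4] → #
    (2,1)@(5, 3): e=[16,64,16] → #
    (3,1)@(7, 3): e=[16,52,28] → #
    (4,1)@(9, 3): e=[16,40,40] → #
    (5,1)@(11, 3): e=[16,28,52] → #
    (6,1)@(13, 3): e=[16,16,64] → #
    (7,1)@(15, 3): e=[16,4,76] → #
    (8,1)@(17, 3): e=[16,-8,88] → ·
    (1,2)@(3, 5): e=[48,72,-24] → ·
    (2,2)@(5, 5): e=[48,60,-12] → ·
    (3,2)@(7, 5): e=[48,48,0] → #  [on edge]
    (7,2)@(15, 5): e=[48,0,48] → #  [on edge]
    (6,5)@(13, 11): e=[144,0,-48] → ·  [on edge]
  covered (13 px):
    · · · · · · · · · ·
    · # # # # # # # · ·
    · · · # # # # # · ·
    · · · · · · # · · ·
    · · · · · · · · · ·
    · · · · · · · · · ·
T2:
  2·area = 108
  edge (20, 11)→(8, 3): d=(-12,-8) inclusive
  edge (8, 3)→(20, 2): d=(12,-1) inclusive
  edge (20, 2)→(20, 11): d=(0,9) inclusive
    (2,0)@(5, 1): e=[0,-27,135] → ·  [on edge]
    (4,1)@(9, 3): e=[8,1,99] → #
    (5,1)@(11, 3): e=[24,3,81] → #
    (6,1)@(13, 3): e=[40,5,63] → #
    (7,1)@(15, 3): e=[56,7,45] → #
    (8,1)@(17, 3): e=[72,9,27] → #
    (9,1)@(19, 3): e=[88,11,9] → #
    (4,2)@(9, 5): e=[-16,25,99] → ·
    (5,2)@(11, 5): e=[0,27,81] → #  [on edge]
    (5,3)@(11, 7): e=[-24,51,81] → ·
    (6,3)@(13, 7): e=[-8,53,63] → ·
    (7,3)@(15, 7): e=[8,55,45] → #
    (8,4)@(17, 9): e=[0,81,27] → #  [on edge]
  covered (16 px):
    · · · · · · · · · ·
    · · · · # # # # # #
    · · · · · # # # # #
    · · · · · · · # # #
    · · · · · · · · # #
    · · · · · · · · · ·
T3:
  2·area = 78
  edge (2, 4)→(12, 8): d=(10,4) inclusive
  edge (12, 8)→(0, 11): d=(-12,3) inclusive
  edge (0, 11)→(2, 4): d=(2,-7) inclusive
    (1,2)@(3, 5): e=[6,63,9] → #
    (2,2)@(5, 5): e=[-2,57,23] → ·
    (1,3)@(3, 7): e=[26,39,13] → #
    (2,3)@(5, 7): e=[18,33,27] → #
    (3,3)@(7, 7): e=[10,27,41] → #
    (4,3)@(9, 7): e=[2,21,55] → #
    (5,3)@(11, 7): e=[-6,15,69] → ·
    (0,4)@(1, 9): e=[54,21,3] → #
    (4,4)@(9, 9): e=[22,-3,59] → ·
    (0,5)@(1, 11): e=[74,-3,7] → ·
    (1,5)@(3, 11): e=[66,-9,21] → ·
    (2,5)@(5, 11): e=[58,-15,35] → ·
  covered (9 px):
    · · · · · · · · · ·
    · · · · · · · · · ·
    · # · · · · · · · ·
    · # # # # · · · · ·
    # # # # · · · · · ·
    · · · · · · · · · ·

Answer: [[1,2],[1,3],[2,3],[3,3],[4,3],[0,4],[1,4],[2,4],[3,4]]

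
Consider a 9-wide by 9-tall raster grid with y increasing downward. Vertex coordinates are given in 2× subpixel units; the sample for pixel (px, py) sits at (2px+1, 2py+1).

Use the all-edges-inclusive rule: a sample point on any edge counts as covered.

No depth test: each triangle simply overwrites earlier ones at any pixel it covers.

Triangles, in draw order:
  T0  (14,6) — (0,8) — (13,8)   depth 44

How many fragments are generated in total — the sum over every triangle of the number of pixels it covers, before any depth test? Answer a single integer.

T0:
  2·area = 26  (B↔C swapped to make it positive)
  edge (14, 6)→(13, 8): d=(-1,2) inclusive
  edge (13, 8)→(0, 8): d=(-13,0) inclusive
  edge (0, 8)→(14, 6): d=(14,-2) inclusive
    (3,3)@(7, 7): e=[13,13,0] → █  [on edge]
    (4,3)@(9, 7): e=[9,13,4] → █
    (5,3)@(11, 7): e=[5,13,8] → █
    (6,3)@(13, 7): e=[1,13,12] → █
    (7,3)@(15, 7): e=[-3,13,16] → ·
    (3,4)@(7, 9): e=[11,-13,28] → ·
    (4,4)@(9, 9): e=[7,-13,32] → ·
    (5,4)@(11, 9): e=[3,-13,36] → ·
    (6,4)@(13, 9): e=[-1,-13,40] → ·
  covered (4 px):
    · · · · · · · · ·
    · · · · · · · · ·
    · · · · · · · · ·
    · · · █ █ █ █ · ·
    · · · · · · · · ·
    · · · · · · · · ·
    · · · · · · · · ·
    · · · · · · · · ·
    · · · · · · · · ·

Result: 4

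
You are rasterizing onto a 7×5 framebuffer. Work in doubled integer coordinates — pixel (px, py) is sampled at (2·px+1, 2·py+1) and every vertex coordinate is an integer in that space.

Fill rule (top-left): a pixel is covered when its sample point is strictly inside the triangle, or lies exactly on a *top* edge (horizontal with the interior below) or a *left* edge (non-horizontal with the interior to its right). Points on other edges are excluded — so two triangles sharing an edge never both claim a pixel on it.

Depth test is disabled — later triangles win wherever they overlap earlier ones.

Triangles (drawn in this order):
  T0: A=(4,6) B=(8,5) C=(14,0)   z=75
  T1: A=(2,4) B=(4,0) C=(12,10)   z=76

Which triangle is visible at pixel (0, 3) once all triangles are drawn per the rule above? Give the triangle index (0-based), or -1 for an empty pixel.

T0:
  2·area = 14  (B↔C swapped to make it positive)
  edge (4, 6)→(14, 0): d=(10,-6) top-left  bias=+0
  edge (14, 0)→(8, 5): d=(-6,5) right/bottom  bias=-1
  edge (8, 5)→(4, 6): d=(-4,1) right/bottom  bias=-1
    (4,1)@(9, 3): e=[0,7,7] → X  [on edge]
    (5,1)@(11, 3): e=[12,-3,5] → .
    (3,2)@(7, 5): e=[8,5,1] → X
    (4,2)@(9, 5): e=[20,-5,-1] → .
    (3,3)@(7, 7): e=[28,-7,-7] → .
  covered (2 px):
    . . . . . . .
    . . . . X . .
    . . . X . . .
    . . . . . . .
    . . . . . . .
T1:
  2·area = 52
  edge (2, 4)→(4, 0): d=(2,-4) top-left  bias=+0
  edge (4, 0)→(12, 10): d=(8,10) right/bottom  bias=-1
  edge (12, 10)→(2, 4): d=(-10,-6) top-left  bias=+0
    (1,1)@(3, 3): e=[2,34,16] → X
    (2,1)@(5, 3): e=[10,14,28] → X
    (3,1)@(7, 3): e=[18,-6,40] → .
    (1,2)@(3, 5): e=[6,50,-4] → .
    (2,2)@(5, 5): e=[14,30,8] → X
    (3,2)@(7, 5): e=[22,10,20] → X
    (4,2)@(9, 5): e=[30,-10,32] → .
    (2,3)@(5, 7): e=[18,46,-12] → .
    (3,3)@(7, 7): e=[26,26,0] → X  [on edge]
    (4,3)@(9, 7): e=[34,6,12] → X
    (5,3)@(11, 7): e=[42,-14,24] → .
    (3,4)@(7, 9): e=[30,42,-20] → .
  covered (7 px):
    . . . . . . .
    . X X . . . .
    . . X X . . .
    . . . X X . .
    . . . . . X .

Z-buffer (winner per pixel, '.' = empty):
  . . . . . . .
  . 1 1 . 0 . .
  . . 1 1 . . .
  . . . 1 1 . .
  . . . . . 1 .

Answer: -1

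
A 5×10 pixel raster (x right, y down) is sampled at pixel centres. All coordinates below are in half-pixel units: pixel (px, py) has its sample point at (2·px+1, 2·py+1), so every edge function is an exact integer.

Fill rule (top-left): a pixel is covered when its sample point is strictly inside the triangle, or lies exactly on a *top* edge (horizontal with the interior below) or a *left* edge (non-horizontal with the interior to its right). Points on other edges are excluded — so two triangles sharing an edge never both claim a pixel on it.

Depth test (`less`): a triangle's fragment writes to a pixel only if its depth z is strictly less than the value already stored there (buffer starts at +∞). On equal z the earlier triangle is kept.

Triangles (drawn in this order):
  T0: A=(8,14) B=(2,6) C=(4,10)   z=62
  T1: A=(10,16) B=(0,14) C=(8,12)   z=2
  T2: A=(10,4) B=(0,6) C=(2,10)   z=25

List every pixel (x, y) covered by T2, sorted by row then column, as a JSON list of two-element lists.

T0:
  2·area = 8  (B↔C swapped to make it positive)
  edge (8, 14)→(4, 10): d=(-4,-4) top-left  bias=+0
  edge (4, 10)→(2, 6): d=(-2,-4) top-left  bias=+0
  edge (2, 6)→(8, 14): d=(6,8) right/bottom  bias=-1
    (0,3)@(1, 7): e=[0,-6,14] → ·  [on edge]
    (1,4)@(3, 9): e=[0,-2,10] → ·  [on edge]
    (2,5)@(5, 11): e=[0,2,6] → #  [on edge]
    (3,5)@(7, 11): e=[8,10,-10] → ·
    (2,6)@(5, 13): e=[-8,-2,18] → ·
    (3,6)@(7, 13): e=[0,6,2] → #  [on edge]
    (4,6)@(9, 13): e=[8,14,-14] → ·
    (3,7)@(7, 15): e=[-8,2,14] → ·
    (4,7)@(9, 15): e=[0,10,-2] → ·  [on edge]
  covered (2 px):
    · · · · ·
    · · · · ·
    · · · · ·
    · · · · ·
    · · · · ·
    · · # · ·
    · · · # ·
    · · · · ·
    · · · · ·
    · · · · ·
T1:
  2·area = 36
  edge (10, 16)→(0, 14): d=(-10,-2) top-left  bias=+0
  edge (0, 14)→(8, 12): d=(8,-2) top-left  bias=+0
  edge (8, 12)→(10, 16): d=(2,4) right/bottom  bias=-1
    (2,6)@(5, 13): e=[20,2,14] → #
    (3,6)@(7, 13): e=[24,6,6] → #
    (4,6)@(9, 13): e=[28,10,-2] → ·
    (2,7)@(5, 15): e=[0,18,18] → #  [on edge]
    (4,7)@(9, 15): e=[8,26,2] → #
    (2,8)@(5, 17): e=[-20,34,22] → ·
    (3,8)@(7, 17): e=[-16,38,14] → ·
    (4,8)@(9, 17): e=[-12,42,6] → ·
  covered (5 px):
    · · · · ·
    · · · · ·
    · · · · ·
    · · · · ·
    · · · · ·
    · · · · ·
    · · # # ·
    · · # # #
    · · · · ·
    · · · · ·
T2:
  2·area = 44  (B↔C swapped to make it positive)
  edge (10, 4)→(2, 10): d=(-8,6) right/bottom  bias=-1
  edge (2, 10)→(0, 6): d=(-2,-4) top-left  bias=+0
  edge (0, 6)→(10, 4): d=(10,-2) top-left  bias=+0
    (2,2)@(5, 5): e=[22,22,0] → #  [on edge]
    (3,2)@(7, 5): e=[10,30,4] → #
    (4,2)@(9, 5): e=[-2,38,8] → ·
    (0,3)@(1, 7): e=[30,2,12] → #
    (1,3)@(3, 7): e=[18,10,16] → #
    (3,3)@(7, 7): e=[-6,26,24] → ·
    (0,4)@(1, 9): e=[14,-2,32] → ·
    (1,4)@(3, 9): e=[2,6,36] → #
    (2,4)@(5, 9): e=[-10,14,40] → ·
    (1,5)@(3, 11): e=[-14,2,56] → ·
  covered (6 px):
    · · · · ·
    · · · · ·
    · · # # ·
    # # # · ·
    · # · · ·
    · · · · ·
    · · · · ·
    · · · · ·
    · · · · ·
    · · · · ·

Result: [[2,2],[3,2],[0,3],[1,3],[2,3],[1,4]]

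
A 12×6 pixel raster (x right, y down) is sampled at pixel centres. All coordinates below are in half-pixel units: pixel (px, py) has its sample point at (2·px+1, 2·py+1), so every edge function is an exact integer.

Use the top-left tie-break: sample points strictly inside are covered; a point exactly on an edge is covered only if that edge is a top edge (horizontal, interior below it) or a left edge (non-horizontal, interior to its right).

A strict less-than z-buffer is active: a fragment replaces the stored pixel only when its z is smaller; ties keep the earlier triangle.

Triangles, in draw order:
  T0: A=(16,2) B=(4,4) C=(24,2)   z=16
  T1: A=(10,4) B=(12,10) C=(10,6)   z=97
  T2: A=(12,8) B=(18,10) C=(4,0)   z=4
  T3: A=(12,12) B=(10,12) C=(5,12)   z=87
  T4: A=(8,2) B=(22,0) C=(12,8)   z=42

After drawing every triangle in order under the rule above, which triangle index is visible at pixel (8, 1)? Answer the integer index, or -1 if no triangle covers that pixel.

T0:
  2·area = 16  (B↔C swapped to make it positive)
  edge (16, 2)→(24, 2): d=(8,0) top-left  bias=+0
  edge (24, 2)→(4, 4): d=(-20,2) right/bottom  bias=-1
  edge (4, 4)→(16, 2): d=(12,-2) top-left  bias=+0
    (5,1)@(11, 3): e=[8,6,2] → █
    (6,1)@(13, 3): e=[8,2,6] → █
    (7,1)@(15, 3): e=[8,-2,10] → ·
    (5,2)@(11, 5): e=[24,-34,26] → ·
    (6,2)@(13, 5): e=[24,-38,30] → ·
  covered (2 px):
    · · · · · · · · · · · ·
    · · · · · █ █ · · · · ·
    · · · · · · · · · · · ·
    · · · · · · · · · · · ·
    · · · · · · · · · · · ·
    · · · · · · · · · · · ·
T1:
  2·area = 4
  edge (10, 4)→(12, 10): d=(2,6) right/bottom  bias=-1
  edge (12, 10)→(10, 6): d=(-2,-4) top-left  bias=+0
  edge (10, 6)→(10, 4): d=(0,-2) top-left  bias=+0
    (4,0)@(9, 1): e=[0,6,-2] → ·  [on edge]
    (5,3)@(11, 7): e=[0,2,2] → ·  [on edge]
  covered (0 px):
    · · · · · · · · · · · ·
    · · · · · · · · · · · ·
    · · · · · · · · · · · ·
    · · · · · · · · · · · ·
    · · · · · · · · · · · ·
    · · · · · · · · · · · ·
T2:
  2·area = 32  (B↔C swapped to make it positive)
  edge (12, 8)→(4, 0): d=(-8,-8) top-left  bias=+0
  edge (4, 0)→(18, 10): d=(14,10) right/bottom  bias=-1
  edge (18, 10)→(12, 8): d=(-6,-2) top-left  bias=+0
    (2,0)@(5, 1): e=[0,4,28] → █  [on edge]
    (3,0)@(7, 1): e=[16,-16,32] → ·
    (2,1)@(5, 3): e=[-16,32,16] → ·
    (3,1)@(7, 3): e=[0,12,20] → █  [on edge]
    (4,1)@(9, 3): e=[16,-8,24] → ·
    (1,2)@(3, 5): e=[-48,80,0] → ·  [on edge]
    (3,2)@(7, 5): e=[-16,40,8] → ·
    (4,2)@(9, 5): e=[0,20,12] → █  [on edge]
    (5,2)@(11, 5): e=[16,0,16] → ·  [on edge]
    (4,3)@(9, 7): e=[-16,48,0] → ·  [on edge]
    (5,3)@(11, 7): e=[0,28,4] → █  [on edge]
    (6,3)@(13, 7): e=[16,8,8] → █
    (6,4)@(13, 9): e=[0,36,-4] → ·  [on edge]
    (7,4)@(15, 9): e=[16,16,0] → █  [on edge]
    (7,5)@(15, 11): e=[0,44,-12] → ·  [on edge]
    (10,5)@(21, 11): e=[48,-16,0] → ·  [on edge]
  covered (6 px):
    · · █ · · · · · · · · ·
    · · · █ · · · · · · · ·
    · · · · █ · · · · · · ·
    · · · · · █ █ · · · · ·
    · · · · · · · █ · · · ·
    · · · · · · · · · · · ·
T3:
  degenerate (2·area = 0) — covers nothing
T4:
  2·area = 92
  edge (8, 2)→(22, 0): d=(14,-2) top-left  bias=+0
  edge (22, 0)→(12, 8): d=(-10,8) right/bottom  bias=-1
  edge (12, 8)→(8, 2): d=(-4,-6) top-left  bias=+0
    (7,0)@(15, 1): e=[0,46,46] → █  [on edge]
    (8,0)@(17, 1): e=[4,30,58] → █
    (9,0)@(19, 1): e=[8,14,70] → █
    (10,0)@(21, 1): e=[12,-2,82] → ·
    (0,1)@(1, 3): e=[0,138,-46] → ·  [on edge]
    (4,1)@(9, 3): e=[16,74,2] → █
    (5,1)@(11, 3): e=[20,58,14] → █
    (6,1)@(13, 3): e=[24,42,26] → █
    (9,1)@(19, 3): e=[36,-6,62] → ·
    (4,2)@(9, 5): e=[44,54,-6] → ·
    (5,2)@(11, 5): e=[48,38,6] → █
    (8,2)@(17, 5): e=[60,-10,42] → ·
  covered (12 px):
    · · · · · · · █ █ █ · ·
    · · · · █ █ █ █ █ · · ·
    · · · · · █ █ █ · · · ·
    · · · · · · █ · · · · ·
    · · · · · · · · · · · ·
    · · · · · · · · · · · ·

Z-buffer (winner per pixel, '.' = empty):
  . . 2 . . . . 4 4 4 . .
  . . . 2 4 0 0 4 4 . . .
  . . . . 2 4 4 4 . . . .
  . . . . . 2 2 . . . . .
  . . . . . . . 2 . . . .
  . . . . . . . . . . . .

Final: 4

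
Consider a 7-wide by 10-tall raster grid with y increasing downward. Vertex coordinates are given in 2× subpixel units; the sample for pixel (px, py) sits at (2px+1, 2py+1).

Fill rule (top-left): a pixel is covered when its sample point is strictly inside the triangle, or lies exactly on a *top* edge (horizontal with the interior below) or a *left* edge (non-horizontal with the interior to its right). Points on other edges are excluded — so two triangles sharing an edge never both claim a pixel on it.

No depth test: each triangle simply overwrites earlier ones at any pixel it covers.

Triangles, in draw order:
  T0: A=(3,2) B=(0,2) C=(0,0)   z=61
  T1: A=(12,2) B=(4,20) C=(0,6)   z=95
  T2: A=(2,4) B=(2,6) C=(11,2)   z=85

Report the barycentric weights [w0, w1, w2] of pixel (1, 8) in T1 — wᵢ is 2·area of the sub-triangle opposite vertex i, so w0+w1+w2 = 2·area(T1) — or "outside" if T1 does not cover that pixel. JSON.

T0:
  2·area = 6
  edge (3, 2)→(0, 2): d=(-3,0) right/bottom  bias=-1
  edge (0, 2)→(0, 0): d=(0,-2) top-left  bias=+0
  edge (0, 0)→(3, 2): d=(3,2) right/bottom  bias=-1
    (0,0)@(1, 1): e=[3,2,1] → X
    (1,0)@(3, 1): e=[3,6,-3] → .
    (0,1)@(1, 3): e=[-3,2,7] → .
  covered (1 px):
    X . . . . . .
    . . . . . . .
    . . . . . . .
    . . . . . . .
    . . . . . . .
    . . . . . . .
    . . . . . . .
    . . . . . . .
    . . . . . . .
    . . . . . . .
T1:
  2·area = 184
  edge (12, 2)→(4, 20): d=(-8,18) right/bottom  bias=-1
  edge (4, 20)→(0, 6): d=(-4,-14) top-left  bias=+0
  edge (0, 6)→(12, 2): d=(12,-4) top-left  bias=+0
    (4,1)@(9, 3): e=[46,138,0] → X  [on edge]
    (5,1)@(11, 3): e=[10,166,8] → X
    (6,1)@(13, 3): e=[-26,194,16] → .
    (1,2)@(3, 5): e=[138,46,0] → X  [on edge]
    (2,2)@(5, 5): e=[102,74,8] → X
    (3,2)@(7, 5): e=[66,102,16] → X
    (5,2)@(11, 5): e=[-6,158,32] → .
    (0,3)@(1, 7): e=[158,10,16] → X
    (5,3)@(11, 7): e=[-22,150,56] → .
    (0,4)@(1, 9): e=[142,2,40] → X
    (4,4)@(9, 9): e=[-2,114,72] → .
    (0,5)@(1, 11): e=[126,-6,64] → .
  covered (24 px):
    . . . . . . .
    . . . . X X .
    . X X X X . .
    X X X X X . .
    X X X X . . .
    . X X X . . .
    . X X X . . .
    . X X . . . .
    . . X . . . .
    . . . . . . .
T2:
  2·area = 18  (B↔C swapped to make it positive)
  edge (2, 4)→(11, 2): d=(9,-2) top-left  bias=+0
  edge (11, 2)→(2, 6): d=(-9,4) right/bottom  bias=-1
  edge (2, 6)→(2, 4): d=(0,-2) top-left  bias=+0
    (3,1)@(7, 3): e=[1,7,10] → X
    (4,1)@(9, 3): e=[5,-1,14] → .
    (1,2)@(3, 5): e=[11,5,2] → X
    (2,2)@(5, 5): e=[15,-3,6] → .
    (3,2)@(7, 5): e=[19,-11,10] → .
    (1,3)@(3, 7): e=[29,-13,2] → .
  covered (2 px):
    . . . . . . .
    . . . X . . .
    . X . . . . .
    . . . . . . .
    . . . . . . .
    . . . . . . .
    . . . . . . .
    . . . . . . .
    . . . . . . .
    . . . . . . .

Answer: "outside"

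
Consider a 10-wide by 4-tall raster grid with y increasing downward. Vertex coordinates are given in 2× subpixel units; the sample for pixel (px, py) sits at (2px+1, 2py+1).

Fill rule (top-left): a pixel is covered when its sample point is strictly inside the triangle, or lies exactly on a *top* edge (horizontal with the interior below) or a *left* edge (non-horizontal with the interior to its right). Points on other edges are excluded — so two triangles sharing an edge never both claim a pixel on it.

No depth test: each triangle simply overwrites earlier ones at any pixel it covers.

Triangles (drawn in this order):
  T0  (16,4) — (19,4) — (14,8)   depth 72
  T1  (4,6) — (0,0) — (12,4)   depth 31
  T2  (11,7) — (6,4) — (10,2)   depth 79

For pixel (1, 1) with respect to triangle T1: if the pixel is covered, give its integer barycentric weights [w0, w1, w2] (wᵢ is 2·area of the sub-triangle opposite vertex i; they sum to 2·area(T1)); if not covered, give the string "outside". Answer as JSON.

T0:
  2·area = 12
  edge (16, 4)→(19, 4): d=(3,0) top-left  bias=+0
  edge (19, 4)→(14, 8): d=(-5,4) right/bottom  bias=-1
  edge (14, 8)→(16, 4): d=(2,-4) top-left  bias=+0
    (8,2)@(17, 5): e=[3,3,6] → █
    (9,2)@(19, 5): e=[3,-5,14] → ·
    (7,3)@(15, 7): e=[9,1,2] → █
    (8,3)@(17, 7): e=[9,-7,10] → ·
  covered (2 px):
    · · · · · · · · · ·
    · · · · · · · · · ·
    · · · · · · · · █ ·
    · · · · · · · █ · ·
T1:
  2·area = 56
  edge (4, 6)→(0, 0): d=(-4,-6) top-left  bias=+0
  edge (0, 0)→(12, 4): d=(12,4) right/bottom  bias=-1
  edge (12, 4)→(4, 6): d=(-8,2) right/bottom  bias=-1
    (0,0)@(1, 1): e=[2,8,46] → █
    (1,0)@(3, 1): e=[14,0,42] → ·  [on edge]
    (0,1)@(1, 3): e=[-6,32,30] → ·
    (1,1)@(3, 3): e=[6,24,26] → █
    (2,1)@(5, 3): e=[18,16,22] → █
    (3,1)@(7, 3): e=[30,8,18] → █
    (4,1)@(9, 3): e=[42,0,14] → ·  [on edge]
    (1,2)@(3, 5): e=[-2,48,10] → ·
    (2,2)@(5, 5): e=[10,40,6] → █
    (4,2)@(9, 5): e=[34,24,-2] → ·
    (7,2)@(15, 5): e=[70,0,-14] → ·  [on edge]
    (2,3)@(5, 7): e=[2,64,-10] → ·
  covered (6 px):
    █ · · · · · · · · ·
    · █ █ █ · · · · · ·
    · · █ █ · · · · · ·
    · · · · · · · · · ·
T2:
  2·area = 22
  edge (11, 7)→(6, 4): d=(-5,-3) top-left  bias=+0
  edge (6, 4)→(10, 2): d=(4,-2) top-left  bias=+0
  edge (10, 2)→(11, 7): d=(1,5) right/bottom  bias=-1
    (0,0)@(1, 1): e=[0,-22,44] → ·  [on edge]
    (4,1)@(9, 3): e=[14,2,6] → █
    (5,1)@(11, 3): e=[20,6,-4] → ·
    (4,2)@(9, 5): e=[4,10,8] → █
    (5,2)@(11, 5): e=[10,14,-2] → ·
    (4,3)@(9, 7): e=[-6,18,10] → ·
    (5,3)@(11, 7): e=[0,22,0] → ·  [on edge]
  covered (2 px):
    · · · · · · · · · ·
    · · · · █ · · · · ·
    · · · · █ · · · · ·
    · · · · · · · · · ·

Answer: [24,26,6]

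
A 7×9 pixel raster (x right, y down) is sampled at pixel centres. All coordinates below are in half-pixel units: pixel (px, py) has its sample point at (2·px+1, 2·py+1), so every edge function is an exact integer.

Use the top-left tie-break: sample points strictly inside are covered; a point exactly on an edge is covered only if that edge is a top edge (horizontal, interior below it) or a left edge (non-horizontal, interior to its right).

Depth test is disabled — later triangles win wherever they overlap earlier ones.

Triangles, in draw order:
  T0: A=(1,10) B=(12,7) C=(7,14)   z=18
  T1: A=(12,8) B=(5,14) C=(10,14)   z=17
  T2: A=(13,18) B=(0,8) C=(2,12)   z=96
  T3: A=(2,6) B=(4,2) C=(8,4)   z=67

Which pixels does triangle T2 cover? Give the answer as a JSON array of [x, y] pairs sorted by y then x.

T0:
  2·area = 62
  edge (1, 10)→(12, 7): d=(11,-3) top-left  bias=+0
  edge (12, 7)→(7, 14): d=(-5,7) right/bottom  bias=-1
  edge (7, 14)→(1, 10): d=(-6,-4) top-left  bias=+0
    (2,4)@(5, 9): e=[1,39,22] → X
    (3,4)@(7, 9): e=[7,25,30] → X
    (4,4)@(9, 9): e=[13,11,38] → X
    (5,4)@(11, 9): e=[19,-3,46] → .
    (1,5)@(3, 11): e=[17,43,2] → X
    (5,5)@(11, 11): e=[41,-13,34] → .
    (1,6)@(3, 13): e=[39,33,-10] → .
    (2,6)@(5, 13): e=[45,19,-2] → .
    (3,6)@(7, 13): e=[51,5,6] → X
    (4,6)@(9, 13): e=[57,-9,14] → .
    (3,7)@(7, 15): e=[73,-5,-6] → .
  covered (8 px):
    . . . . . . .
    . . . . . . .
    . . . . . . .
    . . . . . . .
    . . X X X . .
    . X X X X . .
    . . . X . . .
    . . . . . . .
    . . . . . . .
T1:
  2·area = 30  (B↔C swapped to make it positive)
  edge (12, 8)→(10, 14): d=(-2,6) right/bottom  bias=-1
  edge (10, 14)→(5, 14): d=(-5,0) right/bottom  bias=-1
  edge (5, 14)→(12, 8): d=(7,-6) top-left  bias=+0
    (6,2)@(13, 5): e=[0,45,-15] → .  [on edge]
    (5,4)@(11, 9): e=[4,25,1] → X
    (6,4)@(13, 9): e=[-8,25,13] → .
    (4,5)@(9, 11): e=[12,15,3] → X
    (5,5)@(11, 11): e=[0,15,15] → .  [on edge]
    (3,6)@(7, 13): e=[20,5,5] → X
    (5,6)@(11, 13): e=[-4,5,29] → .
    (3,7)@(7, 15): e=[16,-5,19] → .
    (4,7)@(9, 15): e=[4,-5,31] → .
    (4,8)@(9, 17): e=[0,-15,45] → .  [on edge]
  covered (4 px):
    . . . . . . .
    . . . . . . .
    . . . . . . .
    . . . . . . .
    . . . . . X .
    . . . . X . .
    . . . X X . .
    . . . . . . .
    . . . . . . .
T2:
  2·area = 32  (B↔C swapped to make it positive)
  edge (13, 18)→(2, 12): d=(-11,-6) top-left  bias=+0
  edge (2, 12)→(0, 8): d=(-2,-4) top-left  bias=+0
  edge (0, 8)→(13, 18): d=(13,10) right/bottom  bias=-1
    (0,4)@(1, 9): e=[27,2,3] → X
    (1,4)@(3, 9): e=[39,10,-17] → .
    (0,5)@(1, 11): e=[5,-2,29] → .
    (1,5)@(3, 11): e=[17,6,9] → X
    (2,5)@(5, 11): e=[29,14,-11] → .
    (1,6)@(3, 13): e=[-5,2,35] → .
    (2,6)@(5, 13): e=[7,10,15] → X
    (3,6)@(7, 13): e=[19,18,-5] → .
    (2,7)@(5, 15): e=[-15,6,41] → .
    (4,7)@(9, 15): e=[9,22,1] → X
    (5,7)@(11, 15): e=[21,30,-19] → .
    (4,8)@(9, 17): e=[-13,18,27] → .
  covered (4 px):
    . . . . . . .
    . . . . . . .
    . . . . . . .
    . . . . . . .
    X . . . . . .
    . X . . . . .
    . . X . . . .
    . . . . X . .
    . . . . . . .
T3:
  2·area = 20
  edge (2, 6)→(4, 2): d=(2,-4) top-left  bias=+0
  edge (4, 2)→(8, 4): d=(4,2) right/bottom  bias=-1
  edge (8, 4)→(2, 6): d=(-6,2) right/bottom  bias=-1
    (2,1)@(5, 3): e=[6,2,12] → X
    (3,1)@(7, 3): e=[14,-2,8] → .
    (5,1)@(11, 3): e=[30,-10,0] → .  [on edge]
    (1,2)@(3, 5): e=[2,14,4] → X
    (2,2)@(5, 5): e=[10,10,0] → .  [on edge]
    (1,3)@(3, 7): e=[6,22,-8] → .
  covered (2 px):
    . . . . . . .
    . . X . . . .
    . X . . . . .
    . . . . . . .
    . . . . . . .
    . . . . . . .
    . . . . . . .
    . . . . . . .
    . . . . . . .

Result: [[0,4],[1,5],[2,6],[4,7]]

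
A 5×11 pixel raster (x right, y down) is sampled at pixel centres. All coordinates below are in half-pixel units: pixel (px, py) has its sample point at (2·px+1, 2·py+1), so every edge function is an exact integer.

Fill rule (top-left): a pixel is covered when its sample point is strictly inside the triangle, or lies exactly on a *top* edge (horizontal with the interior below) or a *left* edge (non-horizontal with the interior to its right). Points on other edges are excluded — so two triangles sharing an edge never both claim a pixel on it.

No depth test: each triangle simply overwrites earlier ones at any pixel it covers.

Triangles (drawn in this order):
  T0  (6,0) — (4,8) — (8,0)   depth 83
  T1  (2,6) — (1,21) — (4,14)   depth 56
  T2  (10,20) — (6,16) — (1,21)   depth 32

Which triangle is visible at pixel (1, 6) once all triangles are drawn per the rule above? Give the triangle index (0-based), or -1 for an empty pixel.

T0:
  2·area = 16  (B↔C swapped to make it positive)
  edge (6, 0)→(8, 0): d=(2,0) top-left  bias=+0
  edge (8, 0)→(4, 8): d=(-4,8) right/bottom  bias=-1
  edge (4, 8)→(6, 0): d=(2,-8) top-left  bias=+0
    (3,0)@(7, 1): e=[2,4,10] → #
    (4,0)@(9, 1): e=[2,-12,26] → ·
    (3,1)@(7, 3): e=[6,-4,14] → ·
    (2,2)@(5, 5): e=[10,4,2] → #
    (3,2)@(7, 5): e=[10,-12,18] → ·
    (2,3)@(5, 7): e=[14,-4,6] → ·
  covered (2 px):
    · · · # ·
    · · · · ·
    · · # · ·
    · · · · ·
    · · · · ·
    · · · · ·
    · · · · ·
    · · · · ·
    · · · · ·
    · · · · ·
    · · · · ·
T1:
  2·area = 38  (B↔C swapped to make it positive)
  edge (2, 6)→(4, 14): d=(2,8) right/bottom  bias=-1
  edge (4, 14)→(1, 21): d=(-3,7) right/bottom  bias=-1
  edge (1, 21)→(2, 6): d=(1,-15) top-left  bias=+0
    (3,3)@(7, 7): e=[-38,0,76] → ·  [on edge]
    (1,5)@(3, 11): e=[2,16,20] → #
    (2,5)@(5, 11): e=[-14,2,50] → ·
    (1,6)@(3, 13): e=[6,10,22] → #
    (2,6)@(5, 13): e=[-10,-4,52] → ·
    (1,7)@(3, 15): e=[10,4,24] → #
    (2,7)@(5, 15): e=[-6,-10,54] → ·
    (1,8)@(3, 17): e=[14,-2,26] → ·
    (0,10)@(1, 21): e=[38,0,0] → ·  [on edge]
  covered (3 px):
    · · · · ·
    · · · · ·
    · · · · ·
    · · · · ·
    · · · · ·
    · # · · ·
    · # · · ·
    · # · · ·
    · · · · ·
    · · · · ·
    · · · · ·
T2:
  2·area = 40  (B↔C swapped to make it positive)
  edge (10, 20)→(1, 21): d=(-9,1) right/bottom  bias=-1
  edge (1, 21)→(6, 16): d=(5,-5) top-left  bias=+0
  edge (6, 16)→(10, 20): d=(4,4) right/bottom  bias=-1
    (0,5)@(1, 11): e=[90,-50,0] → ·  [on edge]
    (1,6)@(3, 13): e=[70,-30,0] → ·  [on edge]
    (4,6)@(9, 13): e=[64,0,-24] → ·  [on edge]
    (2,7)@(5, 15): e=[50,-10,0] → ·  [on edge]
    (3,7)@(7, 15): e=[48,0,-8] → ·  [on edge]
    (2,8)@(5, 17): e=[32,0,8] → #  [on edge]
    (3,8)@(7, 17): e=[30,10,0] → ·  [on edge]
    (1,9)@(3, 19): e=[16,0,24] → #  [on edge]
    (3,9)@(7, 19): e=[12,20,8] → #
    (4,9)@(9, 19): e=[10,30,0] → ·  [on edge]
    (0,10)@(1, 21): e=[0,0,40] → ·  [on edge]
    (1,10)@(3, 21): e=[-2,10,32] → ·
  covered (4 px):
    · · · · ·
    · · · · ·
    · · · · ·
    · · · · ·
    · · · · ·
    · · · · ·
    · · · · ·
    · · · · ·
    · · # · ·
    · # # # ·
    · · · · ·

Z-buffer (winner per pixel, '.' = empty):
  . . . 0 .
  . . . . .
  . . 0 . .
  . . . . .
  . . . . .
  . 1 . . .
  . 1 . . .
  . 1 . . .
  . . 2 . .
  . 2 2 2 .
  . . . . .

Final: 1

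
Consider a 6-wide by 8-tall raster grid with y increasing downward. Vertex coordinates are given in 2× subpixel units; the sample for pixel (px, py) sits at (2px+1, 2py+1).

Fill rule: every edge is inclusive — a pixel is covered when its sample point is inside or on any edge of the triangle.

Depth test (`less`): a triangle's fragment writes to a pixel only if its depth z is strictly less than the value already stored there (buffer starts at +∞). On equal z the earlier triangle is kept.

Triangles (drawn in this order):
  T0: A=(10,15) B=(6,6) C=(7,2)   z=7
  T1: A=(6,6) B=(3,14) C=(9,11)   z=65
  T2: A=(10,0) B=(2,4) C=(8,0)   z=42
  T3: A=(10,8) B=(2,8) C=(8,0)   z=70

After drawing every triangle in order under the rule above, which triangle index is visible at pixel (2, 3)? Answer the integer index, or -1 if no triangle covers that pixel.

T0:
  2·area = 25
  edge (10, 15)→(6, 6): d=(-4,-9) inclusive
  edge (6, 6)→(7, 2): d=(1,-4) inclusive
  edge (7, 2)→(10, 15): d=(3,13) inclusive
    (3,1)@(7, 3): e=[21,1,3] → X
    (4,1)@(9, 3): e=[39,9,-23] → .
    (3,2)@(7, 5): e=[13,3,9] → X
    (4,2)@(9, 5): e=[31,11,-17] → .
    (3,3)@(7, 7): e=[5,5,15] → X
    (4,3)@(9, 7): e=[23,13,-11] → .
    (3,4)@(7, 9): e=[-3,7,21] → .
    (4,5)@(9, 11): e=[7,17,1] → X
    (5,5)@(11, 11): e=[25,25,-25] → .
    (4,6)@(9, 13): e=[-1,19,7] → .
  covered (4 px):
    . . . . . .
    . . . X . .
    . . . X . .
    . . . X . .
    . . . . . .
    . . . . X .
    . . . . . .
    . . . . . .
T1:
  2·area = 39  (B↔C swapped to make it positive)
  edge (6, 6)→(9, 11): d=(3,5) inclusive
  edge (9, 11)→(3, 14): d=(-6,3) inclusive
  edge (3, 14)→(6, 6): d=(3,-8) inclusive
    (1,0)@(3, 1): e=[0,78,-39] → .  [on edge]
    (2,4)@(5, 9): e=[14,24,1] → X
    (3,4)@(7, 9): e=[4,18,17] → X
    (4,4)@(9, 9): e=[-6,12,33] → .
    (2,5)@(5, 11): e=[20,12,7] → X
    (4,5)@(9, 11): e=[0,0,39] → X  [on edge]
    (5,5)@(11, 11): e=[-10,-6,55] → .
    (2,6)@(5, 13): e=[26,0,13] → X  [on edge]
    (3,6)@(7, 13): e=[16,-6,29] → .
    (4,6)@(9, 13): e=[6,-12,45] → .
    (0,7)@(1, 15): e=[52,0,-13] → .  [on edge]
    (2,7)@(5, 15): e=[32,-12,19] → .
  covered (6 px):
    . . . . . .
    . . . . . .
    . . . . . .
    . . . . . .
    . . X X . .
    . . X X X .
    . . X . . .
    . . . . . .
T2:
  2·area = 8
  edge (10, 0)→(2, 4): d=(-8,4) inclusive
  edge (2, 4)→(8, 0): d=(6,-4) inclusive
  edge (8, 0)→(10, 0): d=(2,0) inclusive
    (3,0)@(7, 1): e=[4,2,2] → X
    (4,0)@(9, 1): e=[-4,10,2] → .
    (3,1)@(7, 3): e=[-12,14,6] → .
  covered (1 px):
    . . . X . .
    . . . . . .
    . . . . . .
    . . . . . .
    . . . . . .
    . . . . . .
    . . . . . .
    . . . . . .
T3:
  2·area = 64
  edge (10, 8)→(2, 8): d=(-8,0) inclusive
  edge (2, 8)→(8, 0): d=(6,-8) inclusive
  edge (8, 0)→(10, 8): d=(2,8) inclusive
    (3,1)@(7, 3): e=[40,10,14] → X
    (4,1)@(9, 3): e=[40,26,-2] → .
    (2,2)@(5, 5): e=[24,6,34] → X
    (4,2)@(9, 5): e=[24,38,2] → X
    (5,2)@(11, 5): e=[24,54,-14] → .
    (1,3)@(3, 7): e=[8,2,54] → X
    (5,3)@(11, 7): e=[8,66,-10] → .
    (1,4)@(3, 9): e=[-8,14,58] → .
    (2,4)@(5, 9): e=[-8,30,42] → .
    (3,4)@(7, 9): e=[-8,46,26] → .
    (4,4)@(9, 9): e=[-8,62,10] → .
  covered (8 px):
    . . . . . .
    . . . X . .
    . . X X X .
    . X X X X .
    . . . . . .
    . . . . . .
    . . . . . .
    . . . . . .

Z-buffer (winner per pixel, '.' = empty):
  . . . 2 . .
  . . . 0 . .
  . . 3 0 3 .
  . 3 3 0 3 .
  . . 1 1 . .
  . . 1 1 0 .
  . . 1 . . .
  . . . . . .

Final: 3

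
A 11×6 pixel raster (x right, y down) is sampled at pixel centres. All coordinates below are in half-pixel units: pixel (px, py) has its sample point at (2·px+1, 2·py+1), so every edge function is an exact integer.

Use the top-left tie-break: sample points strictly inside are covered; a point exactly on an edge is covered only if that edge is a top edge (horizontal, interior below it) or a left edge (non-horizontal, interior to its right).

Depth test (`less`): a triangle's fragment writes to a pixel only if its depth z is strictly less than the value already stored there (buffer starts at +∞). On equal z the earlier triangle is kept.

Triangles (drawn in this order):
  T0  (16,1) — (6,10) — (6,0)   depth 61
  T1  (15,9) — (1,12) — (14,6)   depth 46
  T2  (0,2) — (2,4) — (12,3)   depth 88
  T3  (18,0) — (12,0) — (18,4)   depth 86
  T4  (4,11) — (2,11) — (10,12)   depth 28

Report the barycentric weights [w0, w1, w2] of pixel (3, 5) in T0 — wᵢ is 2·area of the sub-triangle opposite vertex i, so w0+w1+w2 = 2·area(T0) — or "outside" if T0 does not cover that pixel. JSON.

T0:
  2·area = 100
  edge (16, 1)→(6, 10): d=(-10,9) right/bottom  bias=-1
  edge (6, 10)→(6, 0): d=(0,-10) top-left  bias=+0
  edge (6, 0)→(16, 1): d=(10,1) right/bottom  bias=-1
    (3,0)@(7, 1): e=[81,10,9] → █
    (4,0)@(9, 1): e=[63,30,7] → █
    (5,0)@(11, 1): e=[45,50,5] → █
    (6,0)@(13, 1): e=[27,70,3] → █
    (7,0)@(15, 1): e=[9,90,1] → █
    (8,0)@(17, 1): e=[-9,110,-1] → ·
    (3,1)@(7, 3): e=[61,10,29] → █
    (7,1)@(15, 3): e=[-11,90,21] → ·
    (3,2)@(7, 5): e=[41,10,49] → █
    (6,2)@(13, 5): e=[-13,70,43] → ·
    (3,3)@(7, 7): e=[21,10,69] → █
    (5,3)@(11, 7): e=[-15,50,65] → ·
  covered (15 px):
    · · · █ █ █ █ █ · · ·
    · · · █ █ █ █ · · · ·
    · · · █ █ █ · · · · ·
    · · · █ █ · · · · · ·
    · · · █ · · · · · · ·
    · · · · · · · · · · ·
T1:
  2·area = 45
  edge (15, 9)→(1, 12): d=(-14,3) right/bottom  bias=-1
  edge (1, 12)→(14, 6): d=(13,-6) top-left  bias=+0
  edge (14, 6)→(15, 9): d=(1,3) right/bottom  bias=-1
    (6,1)@(13, 3): e=[90,-45,0] → ·  [on edge]
    (6,3)@(13, 7): e=[34,7,4] → █
    (7,3)@(15, 7): e=[28,19,-2] → ·
    (4,4)@(9, 9): e=[18,9,18] → █
    (5,4)@(11, 9): e=[12,21,12] → █
    (7,4)@(15, 9): e=[0,45,0] → ·  [on edge]
    (2,5)@(5, 11): e=[2,11,32] → █
    (3,5)@(7, 11): e=[-4,23,26] → ·
    (4,5)@(9, 11): e=[-10,35,20] → ·
    (5,5)@(11, 11): e=[-16,47,14] → ·
    (6,5)@(13, 11): e=[-22,59,8] → ·
  covered (5 px):
    · · · · · · · · · · ·
    · · · · · · · · · · ·
    · · · · · · · · · · ·
    · · · · · · █ · · · ·
    · · · · █ █ █ · · · ·
    · · █ · · · · · · · ·
T2:
  2·area = 22  (B↔C swapped to make it positive)
  edge (0, 2)→(12, 3): d=(12,1) right/bottom  bias=-1
  edge (12, 3)→(2, 4): d=(-10,1) right/bottom  bias=-1
  edge (2, 4)→(0, 2): d=(-2,-2) top-left  bias=+0
    (0,1)@(1, 3): e=[11,11,0] → █  [on edge]
    (1,1)@(3, 3): e=[9,9,4] → █
    (2,1)@(5, 3): e=[7,7,8] → █
    (3,1)@(7, 3): e=[5,5,12] → █
    (4,1)@(9, 3): e=[3,3,16] → █
    (5,1)@(11, 3): e=[1,1,20] → █
    (6,1)@(13, 3): e=[-1,-1,24] → ·
    (0,2)@(1, 5): e=[35,-9,-4] → ·
    (1,2)@(3, 5): e=[33,-11,0] → ·  [on edge]
    (2,2)@(5, 5): e=[31,-13,4] → ·
    (3,2)@(7, 5): e=[29,-15,8] → ·
    (4,2)@(9, 5): e=[27,-17,12] → ·
    (2,3)@(5, 7): e=[55,-33,0] → ·  [on edge]
    (3,4)@(7, 9): e=[77,-55,0] → ·  [on edge]
    (4,5)@(9, 11): e=[99,-77,0] → ·  [on edge]
  covered (6 px):
    · · · · · · · · · · ·
    █ █ █ █ █ █ · · · · ·
    · · · · · · · · · · ·
    · · · · · · · · · · ·
    · · · · · · · · · · ·
    · · · · · · · · · · ·
T3:
  2·area = 24  (B↔C swapped to make it positive)
  edge (18, 0)→(18, 4): d=(0,4) right/bottom  bias=-1
  edge (18, 4)→(12, 0): d=(-6,-4) top-left  bias=+0
  edge (12, 0)→(18, 0): d=(6,0) top-left  bias=+0
    (7,0)@(15, 1): e=[12,6,6] → █
    (8,0)@(17, 1): e=[4,14,6] → █
    (9,0)@(19, 1): e=[-4,22,6] → ·
    (7,1)@(15, 3): e=[12,-6,18] → ·
    (8,1)@(17, 3): e=[4,2,18] → █
    (9,1)@(19, 3): e=[-4,10,18] → ·
    (8,2)@(17, 5): e=[4,-10,30] → ·
  covered (3 px):
    · · · · · · · █ █ · ·
    · · · · · · · · █ · ·
    · · · · · · · · · · ·
    · · · · · · · · · · ·
    · · · · · · · · · · ·
    · · · · · · · · · · ·
T4:
  2·area = 2  (B↔C swapped to make it positive)
  edge (4, 11)→(10, 12): d=(6,1) right/bottom  bias=-1
  edge (10, 12)→(2, 11): d=(-8,-1) top-left  bias=+0
  edge (2, 11)→(4, 11): d=(2,0) top-left  bias=+0
    (0,5)@(1, 11): e=[3,-1,0] → ·  [on edge]
    (1,5)@(3, 11): e=[1,1,0] → █  [on edge]
    (2,5)@(5, 11): e=[-1,3,0] → ·  [on edge]
    (3,5)@(7, 11): e=[-3,5,0] → ·  [on edge]
    (4,5)@(9, 11): e=[-5,7,0] → ·  [on edge]
    (5,5)@(11, 11): e=[-7,9,0] → ·  [on edge]
    (6,5)@(13, 11): e=[-9,11,0] → ·  [on edge]
    (7,5)@(15, 11): e=[-11,13,0] → ·  [on edge]
    (8,5)@(17, 11): e=[-13,15,0] → ·  [on edge]
    (9,5)@(19, 11): e=[-15,17,0] → ·  [on edge]
    (10,5)@(21, 11): e=[-17,19,0] → ·  [on edge]
  covered (1 px):
    · · · · · · · · · · ·
    · · · · · · · · · · ·
    · · · · · · · · · · ·
    · · · · · · · · · · ·
    · · · · · · · · · · ·
    · █ · · · · · · · · ·

Final: "outside"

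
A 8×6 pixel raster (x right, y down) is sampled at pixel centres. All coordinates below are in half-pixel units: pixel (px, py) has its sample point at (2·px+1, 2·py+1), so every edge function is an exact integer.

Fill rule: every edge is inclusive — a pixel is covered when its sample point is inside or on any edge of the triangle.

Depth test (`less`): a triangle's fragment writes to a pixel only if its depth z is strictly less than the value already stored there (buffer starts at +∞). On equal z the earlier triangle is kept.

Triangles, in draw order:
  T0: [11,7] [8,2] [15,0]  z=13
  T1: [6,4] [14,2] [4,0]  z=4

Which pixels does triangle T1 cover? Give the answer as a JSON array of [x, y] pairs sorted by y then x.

T0:
  2·area = 41
  edge (11, 7)→(8, 2): d=(-3,-5) inclusive
  edge (8, 2)→(15, 0): d=(7,-2) inclusive
  edge (15, 0)→(11, 7): d=(-4,7) inclusive
    (6,0)@(13, 1): e=[28,3,10] → X
    (7,0)@(15, 1): e=[38,7,-4] → .
    (4,1)@(9, 3): e=[2,9,30] → X
    (5,1)@(11, 3): e=[12,13,16] → X
    (7,1)@(15, 3): e=[32,21,-12] → .
    (4,2)@(9, 5): e=[-4,23,22] → .
    (5,2)@(11, 5): e=[6,27,8] → X
    (6,2)@(13, 5): e=[16,31,-6] → .
    (5,3)@(11, 7): e=[0,41,0] → X  [on edge]
    (6,3)@(13, 7): e=[10,45,-14] → .
    (5,4)@(11, 9): e=[-6,55,-8] → .
  covered (6 px):
    . . . . . . X .
    . . . . X X X .
    . . . . . X . .
    . . . . . X . .
    . . . . . . . .
    . . . . . . . .
T1:
  2·area = 36  (B↔C swapped to make it positive)
  edge (6, 4)→(4, 0): d=(-2,-4) inclusive
  edge (4, 0)→(14, 2): d=(10,2) inclusive
  edge (14, 2)→(6, 4): d=(-8,2) inclusive
    (2,0)@(5, 1): e=[2,8,26] → X
    (3,0)@(7, 1): e=[10,4,22] → X
    (4,0)@(9, 1): e=[18,0,18] → X  [on edge]
    (5,0)@(11, 1): e=[26,-4,14] → .
    (2,1)@(5, 3): e=[-2,28,10] → .
    (3,1)@(7, 3): e=[6,24,6] → X
    (5,1)@(11, 3): e=[22,16,-2] → .
    (3,2)@(7, 5): e=[2,44,-10] → .
    (4,2)@(9, 5): e=[10,40,-14] → .
  covered (5 px):
    . . X X X . . .
    . . . X X . . .
    . . . . . . . .
    . . . . . . . .
    . . . . . . . .
    . . . . . . . .

Final: [[2,0],[3,0],[4,0],[3,1],[4,1]]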